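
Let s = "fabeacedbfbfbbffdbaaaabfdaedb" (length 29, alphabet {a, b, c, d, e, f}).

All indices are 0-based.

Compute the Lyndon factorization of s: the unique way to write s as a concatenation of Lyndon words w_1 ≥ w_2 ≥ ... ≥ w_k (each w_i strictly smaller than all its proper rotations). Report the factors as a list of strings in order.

["f", "abeacedbfbfbbffdb", "aaaabfdaedb"]

emit factor 1: 'f' (i=0, period=1)
emit factor 2: 'abeacedbfbfbbffdb' (i=1, period=17)
emit factor 3: 'aaaabfdaedb' (i=18, period=11)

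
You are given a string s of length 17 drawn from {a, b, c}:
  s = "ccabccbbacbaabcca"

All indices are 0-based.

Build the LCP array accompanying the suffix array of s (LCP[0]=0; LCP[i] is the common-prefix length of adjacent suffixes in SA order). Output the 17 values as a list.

rank→(start, suffix):
  0 → (16, 'a')
  1 → (11, 'aabcca')
  2 → (12, 'abcca')
  3 → (2, 'abccbbacbaabcca')
  4 → (8, 'acbaabcca')
  5 → (10, 'baabcca')
  6 → (7, 'bacbaabcca')
  7 → (6, 'bbacbaabcca')
  8 → (13, 'bcca')
  9 → (3, 'bccbbacbaabcca')
  10 → (15, 'ca')
  11 → (1, 'cabccbbacbaabcca')
  12 → (9, 'cbaabcca')
  13 → (5, 'cbbacbaabcca')
  14 → (14, 'cca')
  15 → (0, 'ccabccbbacbaabcca')
  16 → (4, 'ccbbacbaabcca')

SA = [16, 11, 12, 2, 8, 10, 7, 6, 13, 3, 15, 1, 9, 5, 14, 0, 4]
[i] adj suffixes → lcp
  [1] 16/11 → 1 ('a')
  [2] 11/12 → 1 ('a')
  [3] 12/2 → 4 ('abcc')
  [4] 2/8 → 1 ('a')
  [5] 8/10 → 0 ('')
  [6] 10/7 → 2 ('ba')
  [7] 7/6 → 1 ('b')
  [8] 6/13 → 1 ('b')
  [9] 13/3 → 3 ('bcc')
  [10] 3/15 → 0 ('')
  [11] 15/1 → 2 ('ca')
  [12] 1/9 → 1 ('c')
  [13] 9/5 → 2 ('cb')
  [14] 5/14 → 1 ('c')
  [15] 14/0 → 3 ('cca')
  [16] 0/4 → 2 ('cc')

[0, 1, 1, 4, 1, 0, 2, 1, 1, 3, 0, 2, 1, 2, 1, 3, 2]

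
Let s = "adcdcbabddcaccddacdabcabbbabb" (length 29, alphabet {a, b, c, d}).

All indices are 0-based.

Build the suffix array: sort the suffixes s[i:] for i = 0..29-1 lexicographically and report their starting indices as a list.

[26, 22, 19, 6, 11, 16, 0, 28, 25, 5, 27, 24, 23, 20, 7, 21, 10, 4, 12, 17, 2, 13, 18, 15, 9, 3, 1, 14, 8]

rank | idx | suffix
   0 |  26 | abb
   1 |  22 | abbbabb
   2 |  19 | abcabbbabb
   3 |   6 | abddcaccddacdabcabbbabb
   4 |  11 | accddacdabcabbbabb
   5 |  16 | acdabcabbbabb
   6 |   0 | adcdcbabddcaccddacdabcabbbabb
   7 |  28 | b
   8 |  25 | babb
   9 |   5 | babddcaccddacdabcabbbabb
  10 |  27 | bb
  11 |  24 | bbabb
  12 |  23 | bbbabb
  13 |  20 | bcabbbabb
  14 |   7 | bddcaccddacdabcabbbabb
  15 |  21 | cabbbabb
  16 |  10 | caccddacdabcabbbabb
  17 |   4 | cbabddcaccddacdabcabbbabb
  18 |  12 | ccddacdabcabbbabb
  19 |  17 | cdabcabbbabb
  20 |   2 | cdcbabddcaccddacdabcabbbabb
  21 |  13 | cddacdabcabbbabb
  22 |  18 | dabcabbbabb
  23 |  15 | dacdabcabbbabb
  24 |   9 | dcaccddacdabcabbbabb
  25 |   3 | dcbabddcaccddacdabcabbbabb
  26 |   1 | dcdcbabddcaccddacdabcabbbabb
  27 |  14 | ddacdabcabbbabb
  28 |   8 | ddcaccddacdabcabbbabb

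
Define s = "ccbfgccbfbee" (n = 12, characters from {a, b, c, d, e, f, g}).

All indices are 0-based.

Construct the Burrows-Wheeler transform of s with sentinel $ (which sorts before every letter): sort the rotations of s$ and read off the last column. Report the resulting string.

rank  rotation       last
    0  $ccbfgccbfbee  e
    1  bee$ccbfgccbf  f
    2  bfbee$ccbfgcc  c
    3  bfgccbfbee$cc  c
    4  cbfbee$ccbfgc  c
    5  cbfgccbfbee$c  c
    6  ccbfbee$ccbfg  g
    7  ccbfgccbfbee$  $
    8  e$ccbfgccbfbe  e
    9  ee$ccbfgccbfb  b
   10  fbee$ccbfgccb  b
   11  fgccbfbee$ccb  b
   12  gccbfbee$ccbf  f

efccccg$ebbbf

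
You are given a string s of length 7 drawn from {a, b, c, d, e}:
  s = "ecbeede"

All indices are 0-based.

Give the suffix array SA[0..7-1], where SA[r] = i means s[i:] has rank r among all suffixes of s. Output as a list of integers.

rank→(start, suffix):
  0 → (2, 'beede')
  1 → (1, 'cbeede')
  2 → (5, 'de')
  3 → (6, 'e')
  4 → (0, 'ecbeede')
  5 → (4, 'ede')
  6 → (3, 'eede')

[2, 1, 5, 6, 0, 4, 3]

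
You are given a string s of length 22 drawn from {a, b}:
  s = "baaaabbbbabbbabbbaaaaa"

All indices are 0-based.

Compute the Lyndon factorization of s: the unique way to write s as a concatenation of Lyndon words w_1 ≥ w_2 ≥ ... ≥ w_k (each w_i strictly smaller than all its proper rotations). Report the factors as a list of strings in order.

["b", "aaaabbbbabbbabbb", "a", "a", "a", "a", "a"]

emit factor 1: 'b' (i=0, period=1)
emit factor 2: 'aaaabbbbabbbabbb' (i=1, period=16)
emit factor 3: 'a' (i=17, period=1)
emit factor 4: 'a' (i=18, period=1)
emit factor 5: 'a' (i=19, period=1)
emit factor 6: 'a' (i=20, period=1)
emit factor 7: 'a' (i=21, period=1)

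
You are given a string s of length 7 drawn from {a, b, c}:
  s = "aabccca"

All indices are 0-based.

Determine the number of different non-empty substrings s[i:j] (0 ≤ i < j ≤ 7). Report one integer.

rank | idx | suffix
   0 |   6 | a
   1 |   0 | aabccca
   2 |   1 | abccca
   3 |   2 | bccca
   4 |   5 | ca
   5 |   4 | cca
   6 |   3 | ccca

SA = [6, 0, 1, 2, 5, 4, 3]
rank  pair      lcp
   1  s[6:],s[0:]  1  'a'
   2  s[0:],s[1:]  1  'a'
   3  s[1:],s[2:]  0  ''
   4  s[2:],s[5:]  0  ''
   5  s[5:],s[4:]  1  'c'
   6  s[4:],s[3:]  2  'cc'

n(n+1)/2 = 7·8/2 = 28
Σ LCP = 0 + 1 + 1 + 0 + 0 + 1 + 2 = 5
distinct = 28 − 5 = 23

23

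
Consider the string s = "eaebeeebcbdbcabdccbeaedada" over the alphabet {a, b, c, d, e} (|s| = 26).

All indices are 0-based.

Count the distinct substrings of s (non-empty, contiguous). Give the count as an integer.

320

sorted suffixes:
  #0 SA[0]=25  'a'
  #1 SA[1]=13  'abdccbeaedada'
  #2 SA[2]=23  'ada'
  #3 SA[3]=1  'aebeeebcbdbcabdccbeaedada'
  #4 SA[4]=20  'aedada'
  #5 SA[5]=11  'bcabdccbeaedada'
  #6 SA[6]=7  'bcbdbcabdccbeaedada'
  #7 SA[7]=9  'bdbcabdccbeaedada'
  #8 SA[8]=14  'bdccbeaedada'
  #9 SA[9]=18  'beaedada'
  #10 SA[10]=3  'beeebcbdbcabdccbeaedada'
  #11 SA[11]=12  'cabdccbeaedada'
  #12 SA[12]=8  'cbdbcabdccbeaedada'
  #13 SA[13]=17  'cbeaedada'
  #14 SA[14]=16  'ccbeaedada'
  #15 SA[15]=24  'da'
  #16 SA[16]=22  'dada'
  #17 SA[17]=10  'dbcabdccbeaedada'
  #18 SA[18]=15  'dccbeaedada'
  #19 SA[19]=0  'eaebeeebcbdbcabdccbeaedada'
  #20 SA[20]=19  'eaedada'
  #21 SA[21]=6  'ebcbdbcabdccbeaedada'
  #22 SA[22]=2  'ebeeebcbdbcabdccbeaedada'
  #23 SA[23]=21  'edada'
  #24 SA[24]=5  'eebcbdbcabdccbeaedada'
  #25 SA[25]=4  'eeebcbdbcabdccbeaedada'

SA = [25, 13, 23, 1, 20, 11, 7, 9, 14, 18, 3, 12, 8, 17, 16, 24, 22, 10, 15, 0, 19, 6, 2, 21, 5, 4]
i: (SA[i-1],SA[i]) lcp shared
  1: (25,13) 1 'a'
  2: (13,23) 1 'a'
  3: (23,1) 1 'a'
  4: (1,20) 2 'ae'
  5: (20,11) 0 ''
  6: (11,7) 2 'bc'
  7: (7,9) 1 'b'
  8: (9,14) 2 'bd'
  9: (14,18) 1 'b'
  10: (18,3) 2 'be'
  11: (3,12) 0 ''
  12: (12,8) 1 'c'
  13: (8,17) 2 'cb'
  14: (17,16) 1 'c'
  15: (16,24) 0 ''
  16: (24,22) 2 'da'
  17: (22,10) 1 'd'
  18: (10,15) 1 'd'
  19: (15,0) 0 ''
  20: (0,19) 3 'eae'
  21: (19,6) 1 'e'
  22: (6,2) 2 'eb'
  23: (2,21) 1 'e'
  24: (21,5) 1 'e'
  25: (5,4) 2 'ee'

n(n+1)/2 = 26·27/2 = 351
Σ LCP = 0 + 1 + 1 + 1 + 2 + 0 + 2 + 1 + 2 + 1 + 2 + 0 + 1 + 2 + 1 + 0 + 2 + 1 + 1 + 0 + 3 + 1 + 2 + 1 + 1 + 2 = 31
distinct = 351 − 31 = 320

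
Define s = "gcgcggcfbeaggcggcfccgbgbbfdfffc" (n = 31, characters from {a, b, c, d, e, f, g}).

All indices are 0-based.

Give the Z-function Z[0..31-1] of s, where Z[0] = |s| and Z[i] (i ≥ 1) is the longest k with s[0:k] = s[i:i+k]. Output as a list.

Z[0]=31
i=1: outside box; Z[1]=0
i=2: outside box; Z[2]=3 extend→box=[2,5)
i=3: min(r-i=2, Z[1]=0)=0; Z[3]=0
i=4: min(r-i=1, Z[2]=3)=1; Z[4]=1
i=5: outside box; Z[5]=2 extend→box=[5,7)
i=6: min(r-i=1, Z[1]=0)=0; Z[6]=0
i=7: outside box; Z[7]=0
i=8: outside box; Z[8]=0
i=9: outside box; Z[9]=0
i=10: outside box; Z[10]=0
i=11: outside box; Z[11]=1 extend→box=[11,12)
i=12: outside box; Z[12]=3 extend→box=[12,15)
i=13: min(r-i=2, Z[1]=0)=0; Z[13]=0
i=14: min(r-i=1, Z[2]=3)=1; Z[14]=1
i=15: outside box; Z[15]=2 extend→box=[15,17)
i=16: min(r-i=1, Z[1]=0)=0; Z[16]=0
i=17: outside box; Z[17]=0
i=18: outside box; Z[18]=0
i=19: outside box; Z[19]=0
i=20: outside box; Z[20]=1 extend→box=[20,21)
i=21: outside box; Z[21]=0
i=22: outside box; Z[22]=1 extend→box=[22,23)
i=23: outside box; Z[23]=0
i=24: outside box; Z[24]=0
i=25: outside box; Z[25]=0
i=26: outside box; Z[26]=0
i=27: outside box; Z[27]=0
i=28: outside box; Z[28]=0
i=29: outside box; Z[29]=0
i=30: outside box; Z[30]=0

[31, 0, 3, 0, 1, 2, 0, 0, 0, 0, 0, 1, 3, 0, 1, 2, 0, 0, 0, 0, 1, 0, 1, 0, 0, 0, 0, 0, 0, 0, 0]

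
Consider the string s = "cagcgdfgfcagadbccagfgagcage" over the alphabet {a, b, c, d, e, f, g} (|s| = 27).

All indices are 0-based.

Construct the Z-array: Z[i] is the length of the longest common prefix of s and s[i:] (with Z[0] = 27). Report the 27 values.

[27, 0, 0, 1, 0, 0, 0, 0, 0, 3, 0, 0, 0, 0, 0, 1, 3, 0, 0, 0, 0, 0, 0, 3, 0, 0, 0]

Z[0]=27
i=1: i≥r, start 0; Z[1]=0
i=2: i≥r, start 0; Z[2]=0
i=3: i≥r, start 0; Z[3]=1 extend→box=[3,4)
i=4: i≥r, start 0; Z[4]=0
i=5: i≥r, start 0; Z[5]=0
i=6: i≥r, start 0; Z[6]=0
i=7: i≥r, start 0; Z[7]=0
i=8: i≥r, start 0; Z[8]=0
i=9: i≥r, start 0; Z[9]=3 extend→box=[9,12)
i=10: min(r-i=2, Z[1]=0)=0; Z[10]=0
i=11: min(r-i=1, Z[2]=0)=0; Z[11]=0
i=12: i≥r, start 0; Z[12]=0
i=13: i≥r, start 0; Z[13]=0
i=14: i≥r, start 0; Z[14]=0
i=15: i≥r, start 0; Z[15]=1 extend→box=[15,16)
i=16: i≥r, start 0; Z[16]=3 extend→box=[16,19)
i=17: min(r-i=2, Z[1]=0)=0; Z[17]=0
i=18: min(r-i=1, Z[2]=0)=0; Z[18]=0
i=19: i≥r, start 0; Z[19]=0
i=20: i≥r, start 0; Z[20]=0
i=21: i≥r, start 0; Z[21]=0
i=22: i≥r, start 0; Z[22]=0
i=23: i≥r, start 0; Z[23]=3 extend→box=[23,26)
i=24: min(r-i=2, Z[1]=0)=0; Z[24]=0
i=25: min(r-i=1, Z[2]=0)=0; Z[25]=0
i=26: i≥r, start 0; Z[26]=0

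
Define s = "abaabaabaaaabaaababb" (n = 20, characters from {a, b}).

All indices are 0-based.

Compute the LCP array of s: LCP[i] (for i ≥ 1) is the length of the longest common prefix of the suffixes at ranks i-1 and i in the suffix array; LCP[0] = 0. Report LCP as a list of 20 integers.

rank→(start, suffix):
  0 → (8, 'aaaabaaababb')
  1 → (9, 'aaabaaababb')
  2 → (13, 'aaababb')
  3 → (5, 'aabaaaabaaababb')
  4 → (10, 'aabaaababb')
  5 → (2, 'aabaabaaaabaaababb')
  6 → (14, 'aababb')
  7 → (6, 'abaaaabaaababb')
  8 → (11, 'abaaababb')
  9 → (3, 'abaabaaaabaaababb')
  10 → (0, 'abaabaabaaaabaaababb')
  11 → (15, 'ababb')
  12 → (17, 'abb')
  13 → (19, 'b')
  14 → (7, 'baaaabaaababb')
  15 → (12, 'baaababb')
  16 → (4, 'baabaaaabaaababb')
  17 → (1, 'baabaabaaaabaaababb')
  18 → (16, 'babb')
  19 → (18, 'bb')

SA = [8, 9, 13, 5, 10, 2, 14, 6, 11, 3, 0, 15, 17, 19, 7, 12, 4, 1, 16, 18]
rank  pair      lcp
   1  s[8:],s[9:]  3  'aaa'
   2  s[9:],s[13:]  5  'aaaba'
   3  s[13:],s[5:]  2  'aa'
   4  s[5:],s[10:]  6  'aabaaa'
   5  s[10:],s[2:]  5  'aabaa'
   6  s[2:],s[14:]  4  'aaba'
   7  s[14:],s[6:]  1  'a'
   8  s[6:],s[11:]  5  'abaaa'
   9  s[11:],s[3:]  4  'abaa'
  10  s[3:],s[0:]  7  'abaabaa'
  11  s[0:],s[15:]  3  'aba'
  12  s[15:],s[17:]  2  'ab'
  13  s[17:],s[19:]  0  ''
  14  s[19:],s[7:]  1  'b'
  15  s[7:],s[12:]  4  'baaa'
  16  s[12:],s[4:]  3  'baa'
  17  s[4:],s[1:]  6  'baabaa'
  18  s[1:],s[16:]  2  'ba'
  19  s[16:],s[18:]  1  'b'

[0, 3, 5, 2, 6, 5, 4, 1, 5, 4, 7, 3, 2, 0, 1, 4, 3, 6, 2, 1]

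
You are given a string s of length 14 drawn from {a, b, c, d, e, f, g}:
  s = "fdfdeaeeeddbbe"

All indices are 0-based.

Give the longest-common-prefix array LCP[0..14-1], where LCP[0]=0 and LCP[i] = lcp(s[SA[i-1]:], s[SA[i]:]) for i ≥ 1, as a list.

[0, 0, 1, 0, 1, 1, 1, 0, 1, 1, 1, 2, 0, 2]

sorted suffixes:
  #0 SA[0]=5  'aeeeddbbe'
  #1 SA[1]=11  'bbe'
  #2 SA[2]=12  'be'
  #3 SA[3]=10  'dbbe'
  #4 SA[4]=9  'ddbbe'
  #5 SA[5]=3  'deaeeeddbbe'
  #6 SA[6]=1  'dfdeaeeeddbbe'
  #7 SA[7]=13  'e'
  #8 SA[8]=4  'eaeeeddbbe'
  #9 SA[9]=8  'eddbbe'
  #10 SA[10]=7  'eeddbbe'
  #11 SA[11]=6  'eeeddbbe'
  #12 SA[12]=2  'fdeaeeeddbbe'
  #13 SA[13]=0  'fdfdeaeeeddbbe'

SA = [5, 11, 12, 10, 9, 3, 1, 13, 4, 8, 7, 6, 2, 0]
rank  pair      lcp
   1  s[5:],s[11:]  0  ''
   2  s[11:],s[12:]  1  'b'
   3  s[12:],s[10:]  0  ''
   4  s[10:],s[9:]  1  'd'
   5  s[9:],s[3:]  1  'd'
   6  s[3:],s[1:]  1  'd'
   7  s[1:],s[13:]  0  ''
   8  s[13:],s[4:]  1  'e'
   9  s[4:],s[8:]  1  'e'
  10  s[8:],s[7:]  1  'e'
  11  s[7:],s[6:]  2  'ee'
  12  s[6:],s[2:]  0  ''
  13  s[2:],s[0:]  2  'fd'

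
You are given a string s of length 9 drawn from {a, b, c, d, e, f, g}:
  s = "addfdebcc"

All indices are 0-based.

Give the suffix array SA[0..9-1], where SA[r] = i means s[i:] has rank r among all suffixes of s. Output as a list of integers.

[0, 6, 8, 7, 1, 4, 2, 5, 3]

rank→(start, suffix):
  0 → (0, 'addfdebcc')
  1 → (6, 'bcc')
  2 → (8, 'c')
  3 → (7, 'cc')
  4 → (1, 'ddfdebcc')
  5 → (4, 'debcc')
  6 → (2, 'dfdebcc')
  7 → (5, 'ebcc')
  8 → (3, 'fdebcc')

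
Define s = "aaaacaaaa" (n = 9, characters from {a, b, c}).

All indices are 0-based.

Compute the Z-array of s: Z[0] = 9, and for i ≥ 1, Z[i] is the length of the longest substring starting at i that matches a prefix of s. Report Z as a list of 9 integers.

Z[0]=9
i=1: i≥r, start 0; Z[1]=3 scan→box=[1,4)
i=2: min(r-i=2, Z[1]=3)=2; Z[2]=2
i=3: min(r-i=1, Z[2]=2)=1; Z[3]=1
i=4: i≥r, start 0; Z[4]=0
i=5: i≥r, start 0; Z[5]=4 scan→box=[5,9)
i=6: min(r-i=3, Z[1]=3)=3; Z[6]=3
i=7: min(r-i=2, Z[2]=2)=2; Z[7]=2
i=8: min(r-i=1, Z[3]=1)=1; Z[8]=1

[9, 3, 2, 1, 0, 4, 3, 2, 1]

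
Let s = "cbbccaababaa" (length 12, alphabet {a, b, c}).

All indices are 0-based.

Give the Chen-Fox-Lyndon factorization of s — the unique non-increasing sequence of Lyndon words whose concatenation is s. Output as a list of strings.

["c", "bbcc", "aabab", "a", "a"]

emit factor 1: 'c' (i=0, period=1)
emit factor 2: 'bbcc' (i=1, period=4)
emit factor 3: 'aabab' (i=5, period=5)
emit factor 4: 'a' (i=10, period=1)
emit factor 5: 'a' (i=11, period=1)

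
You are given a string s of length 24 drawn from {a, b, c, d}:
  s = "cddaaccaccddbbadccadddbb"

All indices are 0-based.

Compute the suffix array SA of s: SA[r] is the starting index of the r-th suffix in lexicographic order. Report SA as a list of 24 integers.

sorted suffixes:
  #0 SA[0]=3  'aaccaccddbbadccadddbb'
  #1 SA[1]=4  'accaccddbbadccadddbb'
  #2 SA[2]=7  'accddbbadccadddbb'
  #3 SA[3]=14  'adccadddbb'
  #4 SA[4]=18  'adddbb'
  #5 SA[5]=23  'b'
  #6 SA[6]=13  'badccadddbb'
  #7 SA[7]=22  'bb'
  #8 SA[8]=12  'bbadccadddbb'
  #9 SA[9]=6  'caccddbbadccadddbb'
  #10 SA[10]=17  'cadddbb'
  #11 SA[11]=5  'ccaccddbbadccadddbb'
  #12 SA[12]=16  'ccadddbb'
  #13 SA[13]=8  'ccddbbadccadddbb'
  #14 SA[14]=0  'cddaaccaccddbbadccadddbb'
  #15 SA[15]=9  'cddbbadccadddbb'
  #16 SA[16]=2  'daaccaccddbbadccadddbb'
  #17 SA[17]=21  'dbb'
  #18 SA[18]=11  'dbbadccadddbb'
  #19 SA[19]=15  'dccadddbb'
  #20 SA[20]=1  'ddaaccaccddbbadccadddbb'
  #21 SA[21]=20  'ddbb'
  #22 SA[22]=10  'ddbbadccadddbb'
  #23 SA[23]=19  'dddbb'

[3, 4, 7, 14, 18, 23, 13, 22, 12, 6, 17, 5, 16, 8, 0, 9, 2, 21, 11, 15, 1, 20, 10, 19]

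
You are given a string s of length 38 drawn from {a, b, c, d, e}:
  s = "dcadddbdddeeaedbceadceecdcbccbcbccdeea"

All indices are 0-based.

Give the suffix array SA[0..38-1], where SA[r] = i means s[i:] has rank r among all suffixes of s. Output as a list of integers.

[37, 18, 2, 12, 29, 26, 31, 15, 6, 1, 28, 25, 30, 27, 32, 23, 33, 16, 20, 14, 5, 0, 24, 19, 4, 3, 7, 8, 34, 9, 36, 17, 11, 22, 13, 35, 10, 21]

sorted suffixes:
  #0 SA[0]=37  'a'
  #1 SA[1]=18  'adceecdcbccbcbccdeea'
  #2 SA[2]=2  'adddbdddeeaedbceadceecdcbccbcbccdeea'
  #3 SA[3]=12  'aedbceadceecdcbccbcbccdeea'
  #4 SA[4]=29  'bcbccdeea'
  #5 SA[5]=26  'bccbcbccdeea'
  #6 SA[6]=31  'bccdeea'
  #7 SA[7]=15  'bceadceecdcbccbcbccdeea'
  #8 SA[8]=6  'bdddeeaedbceadceecdcbccbcbccdeea'
  #9 SA[9]=1  'cadddbdddeeaedbceadceecdcbccbcbccdeea'
  #10 SA[10]=28  'cbcbccdeea'
  #11 SA[11]=25  'cbccbcbccdeea'
  #12 SA[12]=30  'cbccdeea'
  #13 SA[13]=27  'ccbcbccdeea'
  #14 SA[14]=32  'ccdeea'
  #15 SA[15]=23  'cdcbccbcbccdeea'
  #16 SA[16]=33  'cdeea'
  #17 SA[17]=16  'ceadceecdcbccbcbccdeea'
  #18 SA[18]=20  'ceecdcbccbcbccdeea'
  #19 SA[19]=14  'dbceadceecdcbccbcbccdeea'
  #20 SA[20]=5  'dbdddeeaedbceadceecdcbccbcbccdeea'
  #21 SA[21]=0  'dcadddbdddeeaedbceadceecdcbccbcbccdeea'
  #22 SA[22]=24  'dcbccbcbccdeea'
  #23 SA[23]=19  'dceecdcbccbcbccdeea'
  #24 SA[24]=4  'ddbdddeeaedbceadceecdcbccbcbccdeea'
  #25 SA[25]=3  'dddbdddeeaedbceadceecdcbccbcbccdeea'
  #26 SA[26]=7  'dddeeaedbceadceecdcbccbcbccdeea'
  #27 SA[27]=8  'ddeeaedbceadceecdcbccbcbccdeea'
  #28 SA[28]=34  'deea'
  #29 SA[29]=9  'deeaedbceadceecdcbccbcbccdeea'
  #30 SA[30]=36  'ea'
  #31 SA[31]=17  'eadceecdcbccbcbccdeea'
  #32 SA[32]=11  'eaedbceadceecdcbccbcbccdeea'
  #33 SA[33]=22  'ecdcbccbcbccdeea'
  #34 SA[34]=13  'edbceadceecdcbccbcbccdeea'
  #35 SA[35]=35  'eea'
  #36 SA[36]=10  'eeaedbceadceecdcbccbcbccdeea'
  #37 SA[37]=21  'eecdcbccbcbccdeea'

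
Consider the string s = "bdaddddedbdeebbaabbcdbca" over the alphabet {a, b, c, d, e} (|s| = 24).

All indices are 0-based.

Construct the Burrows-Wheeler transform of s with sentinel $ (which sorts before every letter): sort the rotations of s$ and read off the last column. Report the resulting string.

rank  rotation                   last
    0  $bdaddddedbdeebbaabbcdbca  a
    1  a$bdaddddedbdeebbaabbcdbc  c
    2  aabbcdbca$bdaddddedbdeebb  b
    3  abbcdbca$bdaddddedbdeebba  a
    4  addddedbdeebbaabbcdbca$bd  d
    5  baabbcdbca$bdaddddedbdeeb  b
    6  bbaabbcdbca$bdaddddedbdee  e
    7  bbcdbca$bdaddddedbdeebbaa  a
    8  bca$bdaddddedbdeebbaabbcd  d
    9  bcdbca$bdaddddedbdeebbaab  b
   10  bdaddddedbdeebbaabbcdbca$  $
   11  bdeebbaabbcdbca$bdadddded  d
   12  ca$bdaddddedbdeebbaabbcdb  b
   13  cdbca$bdaddddedbdeebbaabb  b
   14  daddddedbdeebbaabbcdbca$b  b
   15  dbca$bdaddddedbdeebbaabbc  c
   16  dbdeebbaabbcdbca$bdadddde  e
   17  ddddedbdeebbaabbcdbca$bda  a
   18  dddedbdeebbaabbcdbca$bdad  d
   19  ddedbdeebbaabbcdbca$bdadd  d
   20  dedbdeebbaabbcdbca$bdaddd  d
   21  deebbaabbcdbca$bdaddddedb  b
   22  ebbaabbcdbca$bdaddddedbde  e
   23  edbdeebbaabbcdbca$bdadddd  d
   24  eebbaabbcdbca$bdaddddedbd  d

acbadbeadb$dbbbceadddbedd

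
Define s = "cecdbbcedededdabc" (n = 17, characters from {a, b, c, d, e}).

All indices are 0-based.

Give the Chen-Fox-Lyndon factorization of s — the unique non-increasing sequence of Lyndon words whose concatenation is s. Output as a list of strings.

emit factor 1: 'ce' (i=0, period=2)
emit factor 2: 'cd' (i=2, period=2)
emit factor 3: 'bbcedededd' (i=4, period=10)
emit factor 4: 'abc' (i=14, period=3)

["ce", "cd", "bbcedededd", "abc"]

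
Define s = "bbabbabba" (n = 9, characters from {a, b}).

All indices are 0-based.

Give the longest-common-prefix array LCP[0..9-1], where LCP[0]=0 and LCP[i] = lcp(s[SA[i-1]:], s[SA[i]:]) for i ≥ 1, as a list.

sorted suffixes:
  #0 SA[0]=8  'a'
  #1 SA[1]=5  'abba'
  #2 SA[2]=2  'abbabba'
  #3 SA[3]=7  'ba'
  #4 SA[4]=4  'babba'
  #5 SA[5]=1  'babbabba'
  #6 SA[6]=6  'bba'
  #7 SA[7]=3  'bbabba'
  #8 SA[8]=0  'bbabbabba'

SA = [8, 5, 2, 7, 4, 1, 6, 3, 0]
[i] adj suffixes → lcp
  [1] 8/5 → 1 ('a')
  [2] 5/2 → 4 ('abba')
  [3] 2/7 → 0 ('')
  [4] 7/4 → 2 ('ba')
  [5] 4/1 → 5 ('babba')
  [6] 1/6 → 1 ('b')
  [7] 6/3 → 3 ('bba')
  [8] 3/0 → 6 ('bbabba')

[0, 1, 4, 0, 2, 5, 1, 3, 6]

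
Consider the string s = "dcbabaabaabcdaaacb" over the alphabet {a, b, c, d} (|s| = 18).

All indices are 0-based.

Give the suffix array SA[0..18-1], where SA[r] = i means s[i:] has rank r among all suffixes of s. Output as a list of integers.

[13, 5, 8, 14, 3, 6, 9, 15, 17, 4, 7, 2, 10, 16, 1, 11, 12, 0]

sorted suffixes:
  #0 SA[0]=13  'aaacb'
  #1 SA[1]=5  'aabaabcdaaacb'
  #2 SA[2]=8  'aabcdaaacb'
  #3 SA[3]=14  'aacb'
  #4 SA[4]=3  'abaabaabcdaaacb'
  #5 SA[5]=6  'abaabcdaaacb'
  #6 SA[6]=9  'abcdaaacb'
  #7 SA[7]=15  'acb'
  #8 SA[8]=17  'b'
  #9 SA[9]=4  'baabaabcdaaacb'
  #10 SA[10]=7  'baabcdaaacb'
  #11 SA[11]=2  'babaabaabcdaaacb'
  #12 SA[12]=10  'bcdaaacb'
  #13 SA[13]=16  'cb'
  #14 SA[14]=1  'cbabaabaabcdaaacb'
  #15 SA[15]=11  'cdaaacb'
  #16 SA[16]=12  'daaacb'
  #17 SA[17]=0  'dcbabaabaabcdaaacb'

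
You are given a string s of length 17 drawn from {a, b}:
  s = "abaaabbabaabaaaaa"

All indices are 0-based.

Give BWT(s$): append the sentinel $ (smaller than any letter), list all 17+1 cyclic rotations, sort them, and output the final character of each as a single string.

aaaaabbbaa$baaaaba

rank  rotation            last
    0  $abaaabbabaabaaaaa  a
    1  a$abaaabbabaabaaaa  a
    2  aa$abaaabbabaabaaa  a
    3  aaa$abaaabbabaabaa  a
    4  aaaa$abaaabbabaaba  a
    5  aaaaa$abaaabbabaab  b
    6  aaabbabaabaaaaa$ab  b
    7  aabaaaaa$abaaabbab  b
    8  aabbabaabaaaaa$aba  a
    9  abaaaaa$abaaabbaba  a
   10  abaaabbabaabaaaaa$  $
   11  abaabaaaaa$abaaabb  b
   12  abbabaabaaaaa$abaa  a
   13  baaaaa$abaaabbabaa  a
   14  baaabbabaabaaaaa$a  a
   15  baabaaaaa$abaaabba  a
   16  babaabaaaaa$abaaab  b
   17  bbabaabaaaaa$abaaa  a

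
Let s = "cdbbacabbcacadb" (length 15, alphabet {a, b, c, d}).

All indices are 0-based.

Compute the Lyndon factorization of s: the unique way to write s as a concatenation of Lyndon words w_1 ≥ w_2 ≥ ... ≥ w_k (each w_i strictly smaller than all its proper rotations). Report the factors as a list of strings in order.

["cd", "b", "b", "ac", "abbcacadb"]

emit factor 1: 'cd' (i=0, period=2)
emit factor 2: 'b' (i=2, period=1)
emit factor 3: 'b' (i=3, period=1)
emit factor 4: 'ac' (i=4, period=2)
emit factor 5: 'abbcacadb' (i=6, period=9)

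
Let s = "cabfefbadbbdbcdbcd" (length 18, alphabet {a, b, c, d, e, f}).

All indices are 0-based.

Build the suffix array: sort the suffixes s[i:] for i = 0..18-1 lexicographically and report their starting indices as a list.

rank→(start, suffix):
  0 → (1, 'abfefbadbbdbcdbcd')
  1 → (7, 'adbbdbcdbcd')
  2 → (6, 'badbbdbcdbcd')
  3 → (9, 'bbdbcdbcd')
  4 → (15, 'bcd')
  5 → (12, 'bcdbcd')
  6 → (10, 'bdbcdbcd')
  7 → (2, 'bfefbadbbdbcdbcd')
  8 → (0, 'cabfefbadbbdbcdbcd')
  9 → (16, 'cd')
  10 → (13, 'cdbcd')
  11 → (17, 'd')
  12 → (8, 'dbbdbcdbcd')
  13 → (14, 'dbcd')
  14 → (11, 'dbcdbcd')
  15 → (4, 'efbadbbdbcdbcd')
  16 → (5, 'fbadbbdbcdbcd')
  17 → (3, 'fefbadbbdbcdbcd')

[1, 7, 6, 9, 15, 12, 10, 2, 0, 16, 13, 17, 8, 14, 11, 4, 5, 3]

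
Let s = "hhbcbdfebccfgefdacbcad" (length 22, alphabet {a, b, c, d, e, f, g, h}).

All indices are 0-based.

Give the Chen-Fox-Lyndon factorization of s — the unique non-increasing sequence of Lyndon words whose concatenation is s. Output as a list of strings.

["h", "h", "bcbdfebccfgefd", "acbcad"]

emit factor 1: 'h' (i=0, period=1)
emit factor 2: 'h' (i=1, period=1)
emit factor 3: 'bcbdfebccfgefd' (i=2, period=14)
emit factor 4: 'acbcad' (i=16, period=6)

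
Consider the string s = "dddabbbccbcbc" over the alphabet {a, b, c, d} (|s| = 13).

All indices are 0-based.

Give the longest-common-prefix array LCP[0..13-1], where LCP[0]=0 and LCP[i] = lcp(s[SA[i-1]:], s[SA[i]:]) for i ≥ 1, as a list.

[0, 0, 2, 1, 2, 2, 0, 1, 3, 1, 0, 1, 2]

rank→(start, suffix):
  0 → (3, 'abbbccbcbc')
  1 → (4, 'bbbccbcbc')
  2 → (5, 'bbccbcbc')
  3 → (11, 'bc')
  4 → (9, 'bcbc')
  5 → (6, 'bccbcbc')
  6 → (12, 'c')
  7 → (10, 'cbc')
  8 → (8, 'cbcbc')
  9 → (7, 'ccbcbc')
  10 → (2, 'dabbbccbcbc')
  11 → (1, 'ddabbbccbcbc')
  12 → (0, 'dddabbbccbcbc')

SA = [3, 4, 5, 11, 9, 6, 12, 10, 8, 7, 2, 1, 0]
rank  pair      lcp
   1  s[3:],s[4:]  0  ''
   2  s[4:],s[5:]  2  'bb'
   3  s[5:],s[11:]  1  'b'
   4  s[11:],s[9:]  2  'bc'
   5  s[9:],s[6:]  2  'bc'
   6  s[6:],s[12:]  0  ''
   7  s[12:],s[10:]  1  'c'
   8  s[10:],s[8:]  3  'cbc'
   9  s[8:],s[7:]  1  'c'
  10  s[7:],s[2:]  0  ''
  11  s[2:],s[1:]  1  'd'
  12  s[1:],s[0:]  2  'dd'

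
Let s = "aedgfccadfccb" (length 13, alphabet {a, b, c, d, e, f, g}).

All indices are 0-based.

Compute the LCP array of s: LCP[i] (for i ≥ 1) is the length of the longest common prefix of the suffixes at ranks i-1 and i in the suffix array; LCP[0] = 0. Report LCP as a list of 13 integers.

[0, 1, 0, 0, 1, 1, 2, 0, 1, 0, 0, 3, 0]

rank→(start, suffix):
  0 → (7, 'adfccb')
  1 → (0, 'aedgfccadfccb')
  2 → (12, 'b')
  3 → (6, 'cadfccb')
  4 → (11, 'cb')
  5 → (5, 'ccadfccb')
  6 → (10, 'ccb')
  7 → (8, 'dfccb')
  8 → (2, 'dgfccadfccb')
  9 → (1, 'edgfccadfccb')
  10 → (4, 'fccadfccb')
  11 → (9, 'fccb')
  12 → (3, 'gfccadfccb')

SA = [7, 0, 12, 6, 11, 5, 10, 8, 2, 1, 4, 9, 3]
rank  pair      lcp
   1  s[7:],s[0:]  1  'a'
   2  s[0:],s[12:]  0  ''
   3  s[12:],s[6:]  0  ''
   4  s[6:],s[11:]  1  'c'
   5  s[11:],s[5:]  1  'c'
   6  s[5:],s[10:]  2  'cc'
   7  s[10:],s[8:]  0  ''
   8  s[8:],s[2:]  1  'd'
   9  s[2:],s[1:]  0  ''
  10  s[1:],s[4:]  0  ''
  11  s[4:],s[9:]  3  'fcc'
  12  s[9:],s[3:]  0  ''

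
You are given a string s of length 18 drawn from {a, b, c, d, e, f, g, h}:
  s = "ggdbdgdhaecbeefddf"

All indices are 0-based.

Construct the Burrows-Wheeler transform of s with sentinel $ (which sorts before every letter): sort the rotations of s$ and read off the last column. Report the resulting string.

rank  rotation             last
    0  $ggdbdgdhaecbeefddf  f
    1  aecbeefddf$ggdbdgdh  h
    2  bdgdhaecbeefddf$ggd  d
    3  beefddf$ggdbdgdhaec  c
    4  cbeefddf$ggdbdgdhae  e
    5  dbdgdhaecbeefddf$gg  g
    6  ddf$ggdbdgdhaecbeef  f
    7  df$ggdbdgdhaecbeefd  d
    8  dgdhaecbeefddf$ggdb  b
    9  dhaecbeefddf$ggdbdg  g
   10  ecbeefddf$ggdbdgdha  a
   11  eefddf$ggdbdgdhaecb  b
   12  efddf$ggdbdgdhaecbe  e
   13  f$ggdbdgdhaecbeefdd  d
   14  fddf$ggdbdgdhaecbee  e
   15  gdbdgdhaecbeefddf$g  g
   16  gdhaecbeefddf$ggdbd  d
   17  ggdbdgdhaecbeefddf$  $
   18  haecbeefddf$ggdbdgd  d

fhdcegfdbgabedegd$d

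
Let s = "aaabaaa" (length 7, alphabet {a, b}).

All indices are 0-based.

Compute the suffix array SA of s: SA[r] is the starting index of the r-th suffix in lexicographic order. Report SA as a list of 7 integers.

[6, 5, 4, 0, 1, 2, 3]

rank→(start, suffix):
  0 → (6, 'a')
  1 → (5, 'aa')
  2 → (4, 'aaa')
  3 → (0, 'aaabaaa')
  4 → (1, 'aabaaa')
  5 → (2, 'abaaa')
  6 → (3, 'baaa')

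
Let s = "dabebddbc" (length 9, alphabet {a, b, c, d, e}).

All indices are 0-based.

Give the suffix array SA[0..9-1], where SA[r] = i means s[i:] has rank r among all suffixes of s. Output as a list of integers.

[1, 7, 4, 2, 8, 0, 6, 5, 3]

sorted suffixes:
  #0 SA[0]=1  'abebddbc'
  #1 SA[1]=7  'bc'
  #2 SA[2]=4  'bddbc'
  #3 SA[3]=2  'bebddbc'
  #4 SA[4]=8  'c'
  #5 SA[5]=0  'dabebddbc'
  #6 SA[6]=6  'dbc'
  #7 SA[7]=5  'ddbc'
  #8 SA[8]=3  'ebddbc'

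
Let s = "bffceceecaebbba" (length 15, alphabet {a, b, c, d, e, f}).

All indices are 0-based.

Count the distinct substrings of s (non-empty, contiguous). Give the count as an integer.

rank | idx | suffix
   0 |  14 | a
   1 |   9 | aebbba
   2 |  13 | ba
   3 |  12 | bba
   4 |  11 | bbba
   5 |   0 | bffceceecaebbba
   6 |   8 | caebbba
   7 |   3 | ceceecaebbba
   8 |   5 | ceecaebbba
   9 |  10 | ebbba
  10 |   7 | ecaebbba
  11 |   4 | eceecaebbba
  12 |   6 | eecaebbba
  13 |   2 | fceceecaebbba
  14 |   1 | ffceceecaebbba

SA = [14, 9, 13, 12, 11, 0, 8, 3, 5, 10, 7, 4, 6, 2, 1]
rank  pair      lcp
   1  s[14:],s[9:]  1  'a'
   2  s[9:],s[13:]  0  ''
   3  s[13:],s[12:]  1  'b'
   4  s[12:],s[11:]  2  'bb'
   5  s[11:],s[0:]  1  'b'
   6  s[0:],s[8:]  0  ''
   7  s[8:],s[3:]  1  'c'
   8  s[3:],s[5:]  2  'ce'
   9  s[5:],s[10:]  0  ''
  10  s[10:],s[7:]  1  'e'
  11  s[7:],s[4:]  2  'ec'
  12  s[4:],s[6:]  1  'e'
  13  s[6:],s[2:]  0  ''
  14  s[2:],s[1:]  1  'f'

n(n+1)/2 = 15·16/2 = 120
Σ LCP = 0 + 1 + 0 + 1 + 2 + 1 + 0 + 1 + 2 + 0 + 1 + 2 + 1 + 0 + 1 = 13
distinct = 120 − 13 = 107

107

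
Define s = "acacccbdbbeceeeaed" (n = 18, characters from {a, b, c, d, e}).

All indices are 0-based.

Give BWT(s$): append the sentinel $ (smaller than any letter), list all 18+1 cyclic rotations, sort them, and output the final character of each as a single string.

rank  rotation             last
    0  $acacccbdbbeceeeaed  d
    1  acacccbdbbeceeeaed$  $
    2  acccbdbbeceeeaed$ac  c
    3  aed$acacccbdbbeceee  e
    4  bbeceeeaed$acacccbd  d
    5  bdbbeceeeaed$acaccc  c
    6  beceeeaed$acacccbdb  b
    7  cacccbdbbeceeeaed$a  a
    8  cbdbbeceeeaed$acacc  c
    9  ccbdbbeceeeaed$acac  c
   10  cccbdbbeceeeaed$aca  a
   11  ceeeaed$acacccbdbbe  e
   12  d$acacccbdbbeceeeae  e
   13  dbbeceeeaed$acacccb  b
   14  eaed$acacccbdbbecee  e
   15  eceeeaed$acacccbdbb  b
   16  ed$acacccbdbbeceeea  a
   17  eeaed$acacccbdbbece  e
   18  eeeaed$acacccbdbbec  c

d$cedcbaccaeebebaec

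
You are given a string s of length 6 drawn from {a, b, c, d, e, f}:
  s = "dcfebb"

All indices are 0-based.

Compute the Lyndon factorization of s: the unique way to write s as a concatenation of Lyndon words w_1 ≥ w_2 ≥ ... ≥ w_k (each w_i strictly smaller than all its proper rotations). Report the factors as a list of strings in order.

["d", "cfe", "b", "b"]

emit factor 1: 'd' (i=0, period=1)
emit factor 2: 'cfe' (i=1, period=3)
emit factor 3: 'b' (i=4, period=1)
emit factor 4: 'b' (i=5, period=1)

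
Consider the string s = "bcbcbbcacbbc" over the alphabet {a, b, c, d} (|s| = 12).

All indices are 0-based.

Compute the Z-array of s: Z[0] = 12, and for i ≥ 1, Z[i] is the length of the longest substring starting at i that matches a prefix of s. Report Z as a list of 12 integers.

[12, 0, 3, 0, 1, 2, 0, 0, 0, 1, 2, 0]

Z[0]=12
i=1: i≥r, start 0; Z[1]=0
i=2: i≥r, start 0; Z[2]=3 grow→box=[2,5)
i=3: min(r-i=2, Z[1]=0)=0; Z[3]=0
i=4: min(r-i=1, Z[2]=3)=1; Z[4]=1
i=5: i≥r, start 0; Z[5]=2 grow→box=[5,7)
i=6: min(r-i=1, Z[1]=0)=0; Z[6]=0
i=7: i≥r, start 0; Z[7]=0
i=8: i≥r, start 0; Z[8]=0
i=9: i≥r, start 0; Z[9]=1 grow→box=[9,10)
i=10: i≥r, start 0; Z[10]=2 grow→box=[10,12)
i=11: min(r-i=1, Z[1]=0)=0; Z[11]=0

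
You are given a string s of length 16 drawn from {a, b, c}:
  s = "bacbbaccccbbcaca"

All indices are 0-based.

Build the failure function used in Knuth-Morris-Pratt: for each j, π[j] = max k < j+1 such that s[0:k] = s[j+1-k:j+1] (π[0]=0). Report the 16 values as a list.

π[0] = 0
j=1 s[j]='a': π[1]=0 (border '')
j=2 s[j]='c': π[2]=0 (border '')
j=3 s[j]='b': π[3]=1 (border 'b')
j=4 s[j]='b': k: 1→0; π[4]=1 (border 'b')
j=5 s[j]='a': π[5]=2 (border 'ba')
j=6 s[j]='c': π[6]=3 (border 'bac')
j=7 s[j]='c': k: 3→0; π[7]=0 (border '')
j=8 s[j]='c': π[8]=0 (border '')
j=9 s[j]='c': π[9]=0 (border '')
j=10 s[j]='b': π[10]=1 (border 'b')
j=11 s[j]='b': k: 1→0; π[11]=1 (border 'b')
j=12 s[j]='c': k: 1→0; π[12]=0 (border '')
j=13 s[j]='a': π[13]=0 (border '')
j=14 s[j]='c': π[14]=0 (border '')
j=15 s[j]='a': π[15]=0 (border '')

[0, 0, 0, 1, 1, 2, 3, 0, 0, 0, 1, 1, 0, 0, 0, 0]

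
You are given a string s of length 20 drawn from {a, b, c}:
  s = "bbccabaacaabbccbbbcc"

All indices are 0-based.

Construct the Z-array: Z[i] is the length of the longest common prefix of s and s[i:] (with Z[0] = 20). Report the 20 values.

Z[0]=20
i=1: fresh scan; Z[1]=1 scan→box=[1,2)
i=2: fresh scan; Z[2]=0
i=3: fresh scan; Z[3]=0
i=4: fresh scan; Z[4]=0
i=5: fresh scan; Z[5]=1 scan→box=[5,6)
i=6: fresh scan; Z[6]=0
i=7: fresh scan; Z[7]=0
i=8: fresh scan; Z[8]=0
i=9: fresh scan; Z[9]=0
i=10: fresh scan; Z[10]=0
i=11: fresh scan; Z[11]=4 scan→box=[11,15)
i=12: min(r-i=3, Z[1]=1)=1; Z[12]=1
i=13: min(r-i=2, Z[2]=0)=0; Z[13]=0
i=14: min(r-i=1, Z[3]=0)=0; Z[14]=0
i=15: fresh scan; Z[15]=2 scan→box=[15,17)
i=16: min(r-i=1, Z[1]=1)=1; Z[16]=4 scan→box=[16,20)
i=17: min(r-i=3, Z[1]=1)=1; Z[17]=1
i=18: min(r-i=2, Z[2]=0)=0; Z[18]=0
i=19: min(r-i=1, Z[3]=0)=0; Z[19]=0

[20, 1, 0, 0, 0, 1, 0, 0, 0, 0, 0, 4, 1, 0, 0, 2, 4, 1, 0, 0]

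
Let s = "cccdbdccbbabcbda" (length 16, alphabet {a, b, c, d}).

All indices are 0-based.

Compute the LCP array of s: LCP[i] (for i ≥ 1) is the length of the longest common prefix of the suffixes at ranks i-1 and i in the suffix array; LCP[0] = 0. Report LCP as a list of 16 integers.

sorted suffixes:
  #0 SA[0]=15  'a'
  #1 SA[1]=10  'abcbda'
  #2 SA[2]=9  'babcbda'
  #3 SA[3]=8  'bbabcbda'
  #4 SA[4]=11  'bcbda'
  #5 SA[5]=13  'bda'
  #6 SA[6]=4  'bdccbbabcbda'
  #7 SA[7]=7  'cbbabcbda'
  #8 SA[8]=12  'cbda'
  #9 SA[9]=6  'ccbbabcbda'
  #10 SA[10]=0  'cccdbdccbbabcbda'
  #11 SA[11]=1  'ccdbdccbbabcbda'
  #12 SA[12]=2  'cdbdccbbabcbda'
  #13 SA[13]=14  'da'
  #14 SA[14]=3  'dbdccbbabcbda'
  #15 SA[15]=5  'dccbbabcbda'

SA = [15, 10, 9, 8, 11, 13, 4, 7, 12, 6, 0, 1, 2, 14, 3, 5]
rank  pair      lcp
   1  s[15:],s[10:]  1  'a'
   2  s[10:],s[9:]  0  ''
   3  s[9:],s[8:]  1  'b'
   4  s[8:],s[11:]  1  'b'
   5  s[11:],s[13:]  1  'b'
   6  s[13:],s[4:]  2  'bd'
   7  s[4:],s[7:]  0  ''
   8  s[7:],s[12:]  2  'cb'
   9  s[12:],s[6:]  1  'c'
  10  s[6:],s[0:]  2  'cc'
  11  s[0:],s[1:]  2  'cc'
  12  s[1:],s[2:]  1  'c'
  13  s[2:],s[14:]  0  ''
  14  s[14:],s[3:]  1  'd'
  15  s[3:],s[5:]  1  'd'

[0, 1, 0, 1, 1, 1, 2, 0, 2, 1, 2, 2, 1, 0, 1, 1]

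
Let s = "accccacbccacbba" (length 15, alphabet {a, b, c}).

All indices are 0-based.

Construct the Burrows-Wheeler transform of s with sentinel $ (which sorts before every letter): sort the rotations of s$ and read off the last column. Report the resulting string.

abcc$bccccaabcca

rank  rotation          last
    0  $accccacbccacbba  a
    1  a$accccacbccacbb  b
    2  acbba$accccacbcc  c
    3  acbccacbba$acccc  c
    4  accccacbccacbba$  $
    5  ba$accccacbccacb  b
    6  bba$accccacbccac  c
    7  bccacbba$accccac  c
    8  cacbba$accccacbc  c
    9  cacbccacbba$accc  c
   10  cbba$accccacbcca  a
   11  cbccacbba$acccca  a
   12  ccacbba$accccacb  b
   13  ccacbccacbba$acc  c
   14  cccacbccacbba$ac  c
   15  ccccacbccacbba$a  a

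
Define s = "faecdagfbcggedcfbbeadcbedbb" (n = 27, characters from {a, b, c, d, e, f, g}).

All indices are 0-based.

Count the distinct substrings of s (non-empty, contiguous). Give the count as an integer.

rank | idx | suffix
   0 |  19 | adcbedbb
   1 |   1 | aecdagfbcggedcfbbeadcbedbb
   2 |   5 | agfbcggedcfbbeadcbedbb
   3 |  26 | b
   4 |  25 | bb
   5 |  16 | bbeadcbedbb
   6 |   8 | bcggedcfbbeadcbedbb
   7 |  17 | beadcbedbb
   8 |  22 | bedbb
   9 |  21 | cbedbb
  10 |   3 | cdagfbcggedcfbbeadcbedbb
  11 |  14 | cfbbeadcbedbb
  12 |   9 | cggedcfbbeadcbedbb
  13 |   4 | dagfbcggedcfbbeadcbedbb
  14 |  24 | dbb
  15 |  20 | dcbedbb
  16 |  13 | dcfbbeadcbedbb
  17 |  18 | eadcbedbb
  18 |   2 | ecdagfbcggedcfbbeadcbedbb
  19 |  23 | edbb
  20 |  12 | edcfbbeadcbedbb
  21 |   0 | faecdagfbcggedcfbbeadcbedbb
  22 |  15 | fbbeadcbedbb
  23 |   7 | fbcggedcfbbeadcbedbb
  24 |  11 | gedcfbbeadcbedbb
  25 |   6 | gfbcggedcfbbeadcbedbb
  26 |  10 | ggedcfbbeadcbedbb

SA = [19, 1, 5, 26, 25, 16, 8, 17, 22, 21, 3, 14, 9, 4, 24, 20, 13, 18, 2, 23, 12, 0, 15, 7, 11, 6, 10]
i: (SA[i-1],SA[i]) lcp shared
  1: (19,1) 1 'a'
  2: (1,5) 1 'a'
  3: (5,26) 0 ''
  4: (26,25) 1 'b'
  5: (25,16) 2 'bb'
  6: (16,8) 1 'b'
  7: (8,17) 1 'b'
  8: (17,22) 2 'be'
  9: (22,21) 0 ''
  10: (21,3) 1 'c'
  11: (3,14) 1 'c'
  12: (14,9) 1 'c'
  13: (9,4) 0 ''
  14: (4,24) 1 'd'
  15: (24,20) 1 'd'
  16: (20,13) 2 'dc'
  17: (13,18) 0 ''
  18: (18,2) 1 'e'
  19: (2,23) 1 'e'
  20: (23,12) 2 'ed'
  21: (12,0) 0 ''
  22: (0,15) 1 'f'
  23: (15,7) 2 'fb'
  24: (7,11) 0 ''
  25: (11,6) 1 'g'
  26: (6,10) 1 'g'

n(n+1)/2 = 27·28/2 = 378
Σ LCP = 0 + 1 + 1 + 0 + 1 + 2 + 1 + 1 + 2 + 0 + 1 + 1 + 1 + 0 + 1 + 1 + 2 + 0 + 1 + 1 + 2 + 0 + 1 + 2 + 0 + 1 + 1 = 25
distinct = 378 − 25 = 353

353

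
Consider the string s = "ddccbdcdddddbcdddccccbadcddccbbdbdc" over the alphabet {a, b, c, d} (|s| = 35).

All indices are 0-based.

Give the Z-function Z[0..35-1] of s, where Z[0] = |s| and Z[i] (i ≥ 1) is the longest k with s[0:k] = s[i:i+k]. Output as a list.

Z[0]=35
i=1: fresh scan; Z[1]=1 grow→box=[1,2)
i=2: fresh scan; Z[2]=0
i=3: fresh scan; Z[3]=0
i=4: fresh scan; Z[4]=0
i=5: fresh scan; Z[5]=1 grow→box=[5,6)
i=6: fresh scan; Z[6]=0
i=7: fresh scan; Z[7]=2 grow→box=[7,9)
i=8: min(r-i=1, Z[1]=1)=1; Z[8]=2 grow→box=[8,10)
i=9: min(r-i=1, Z[1]=1)=1; Z[9]=2 grow→box=[9,11)
i=10: min(r-i=1, Z[1]=1)=1; Z[10]=2 grow→box=[10,12)
i=11: min(r-i=1, Z[1]=1)=1; Z[11]=1
i=12: fresh scan; Z[12]=0
i=13: fresh scan; Z[13]=0
i=14: fresh scan; Z[14]=2 grow→box=[14,16)
i=15: min(r-i=1, Z[1]=1)=1; Z[15]=4 grow→box=[15,19)
i=16: min(r-i=3, Z[1]=1)=1; Z[16]=1
i=17: min(r-i=2, Z[2]=0)=0; Z[17]=0
i=18: min(r-i=1, Z[3]=0)=0; Z[18]=0
i=19: fresh scan; Z[19]=0
i=20: fresh scan; Z[20]=0
i=21: fresh scan; Z[21]=0
i=22: fresh scan; Z[22]=0
i=23: fresh scan; Z[23]=1 grow→box=[23,24)
i=24: fresh scan; Z[24]=0
i=25: fresh scan; Z[25]=5 grow→box=[25,30)
i=26: min(r-i=4, Z[1]=1)=1; Z[26]=1
i=27: min(r-i=3, Z[2]=0)=0; Z[27]=0
i=28: min(r-i=2, Z[3]=0)=0; Z[28]=0
i=29: min(r-i=1, Z[4]=0)=0; Z[29]=0
i=30: fresh scan; Z[30]=0
i=31: fresh scan; Z[31]=1 grow→box=[31,32)
i=32: fresh scan; Z[32]=0
i=33: fresh scan; Z[33]=1 grow→box=[33,34)
i=34: fresh scan; Z[34]=0

[35, 1, 0, 0, 0, 1, 0, 2, 2, 2, 2, 1, 0, 0, 2, 4, 1, 0, 0, 0, 0, 0, 0, 1, 0, 5, 1, 0, 0, 0, 0, 1, 0, 1, 0]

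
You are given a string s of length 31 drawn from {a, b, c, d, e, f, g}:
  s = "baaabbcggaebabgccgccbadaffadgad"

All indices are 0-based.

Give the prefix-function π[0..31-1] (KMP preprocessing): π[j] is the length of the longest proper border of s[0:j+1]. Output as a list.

π[0] = 0
j=1 s[j]='a': π[1]=0 (border '')
j=2 s[j]='a': π[2]=0 (border '')
j=3 s[j]='a': π[3]=0 (border '')
j=4 s[j]='b': π[4]=1 (border 'b')
j=5 s[j]='b': k: 1→0; π[5]=1 (border 'b')
j=6 s[j]='c': k: 1→0; π[6]=0 (border '')
j=7 s[j]='g': π[7]=0 (border '')
j=8 s[j]='g': π[8]=0 (border '')
j=9 s[j]='a': π[9]=0 (border '')
j=10 s[j]='e': π[10]=0 (border '')
j=11 s[j]='b': π[11]=1 (border 'b')
j=12 s[j]='a': π[12]=2 (border 'ba')
j=13 s[j]='b': k: 2→0; π[13]=1 (border 'b')
j=14 s[j]='g': k: 1→0; π[14]=0 (border '')
j=15 s[j]='c': π[15]=0 (border '')
j=16 s[j]='c': π[16]=0 (border '')
j=17 s[j]='g': π[17]=0 (border '')
j=18 s[j]='c': π[18]=0 (border '')
j=19 s[j]='c': π[19]=0 (border '')
j=20 s[j]='b': π[20]=1 (border 'b')
j=21 s[j]='a': π[21]=2 (border 'ba')
j=22 s[j]='d': k: 2→0; π[22]=0 (border '')
j=23 s[j]='a': π[23]=0 (border '')
j=24 s[j]='f': π[24]=0 (border '')
j=25 s[j]='f': π[25]=0 (border '')
j=26 s[j]='a': π[26]=0 (border '')
j=27 s[j]='d': π[27]=0 (border '')
j=28 s[j]='g': π[28]=0 (border '')
j=29 s[j]='a': π[29]=0 (border '')
j=30 s[j]='d': π[30]=0 (border '')

[0, 0, 0, 0, 1, 1, 0, 0, 0, 0, 0, 1, 2, 1, 0, 0, 0, 0, 0, 0, 1, 2, 0, 0, 0, 0, 0, 0, 0, 0, 0]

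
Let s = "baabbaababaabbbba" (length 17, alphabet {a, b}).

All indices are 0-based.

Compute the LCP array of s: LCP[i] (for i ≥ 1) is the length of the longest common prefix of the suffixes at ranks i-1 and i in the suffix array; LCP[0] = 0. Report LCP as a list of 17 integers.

rank | idx | suffix
   0 |  16 | a
   1 |   5 | aababaabbbba
   2 |   1 | aabbaababaabbbba
   3 |  10 | aabbbba
   4 |   8 | abaabbbba
   5 |   6 | ababaabbbba
   6 |   2 | abbaababaabbbba
   7 |  11 | abbbba
   8 |  15 | ba
   9 |   4 | baababaabbbba
  10 |   0 | baabbaababaabbbba
  11 |   9 | baabbbba
  12 |   7 | babaabbbba
  13 |  14 | bba
  14 |   3 | bbaababaabbbba
  15 |  13 | bbba
  16 |  12 | bbbba

SA = [16, 5, 1, 10, 8, 6, 2, 11, 15, 4, 0, 9, 7, 14, 3, 13, 12]
i: (SA[i-1],SA[i]) lcp shared
  1: (16,5) 1 'a'
  2: (5,1) 3 'aab'
  3: (1,10) 4 'aabb'
  4: (10,8) 1 'a'
  5: (8,6) 3 'aba'
  6: (6,2) 2 'ab'
  7: (2,11) 3 'abb'
  8: (11,15) 0 ''
  9: (15,4) 2 'ba'
  10: (4,0) 4 'baab'
  11: (0,9) 5 'baabb'
  12: (9,7) 2 'ba'
  13: (7,14) 1 'b'
  14: (14,3) 3 'bba'
  15: (3,13) 2 'bb'
  16: (13,12) 3 'bbb'

[0, 1, 3, 4, 1, 3, 2, 3, 0, 2, 4, 5, 2, 1, 3, 2, 3]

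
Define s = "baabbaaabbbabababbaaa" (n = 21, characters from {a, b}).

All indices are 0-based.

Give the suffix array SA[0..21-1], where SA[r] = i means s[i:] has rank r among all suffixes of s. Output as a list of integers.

rank→(start, suffix):
  0 → (20, 'a')
  1 → (19, 'aa')
  2 → (18, 'aaa')
  3 → (5, 'aaabbbabababbaaa')
  4 → (1, 'aabbaaabbbabababbaaa')
  5 → (6, 'aabbbabababbaaa')
  6 → (11, 'abababbaaa')
  7 → (13, 'ababbaaa')
  8 → (15, 'abbaaa')
  9 → (2, 'abbaaabbbabababbaaa')
  10 → (7, 'abbbabababbaaa')
  11 → (17, 'baaa')
  12 → (4, 'baaabbbabababbaaa')
  13 → (0, 'baabbaaabbbabababbaaa')
  14 → (10, 'babababbaaa')
  15 → (12, 'bababbaaa')
  16 → (14, 'babbaaa')
  17 → (16, 'bbaaa')
  18 → (3, 'bbaaabbbabababbaaa')
  19 → (9, 'bbabababbaaa')
  20 → (8, 'bbbabababbaaa')

[20, 19, 18, 5, 1, 6, 11, 13, 15, 2, 7, 17, 4, 0, 10, 12, 14, 16, 3, 9, 8]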